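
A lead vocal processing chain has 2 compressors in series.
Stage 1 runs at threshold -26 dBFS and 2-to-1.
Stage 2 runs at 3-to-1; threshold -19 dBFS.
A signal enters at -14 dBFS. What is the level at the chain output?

Stage 1: overshoot 12 dB → 12/2 = 6 dB → -20 dBFS.
Stage 2: -20 dBFS ≤ -19 dBFS, so stage 2 doesn't engage; output -20 dBFS.

-20 dBFS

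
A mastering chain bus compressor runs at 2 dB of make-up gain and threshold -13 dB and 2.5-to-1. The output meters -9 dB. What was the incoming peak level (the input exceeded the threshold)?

-8 dB

Stripping the +2 dB make-up gives -11 dB at the gain stage.
That's 2 dB above the -13 dB threshold.
Input overshoot = R × output overshoot = 5 dB → input = -13 + 5 = -8 dB.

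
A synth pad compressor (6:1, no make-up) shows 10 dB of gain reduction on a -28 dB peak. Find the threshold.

-40 dB

Gain reduction = -28 − (-38) = 10 dB; output overshoot = GR / (R − 1) = 10 / 5 = 2 dB.
Threshold = output − output overshoot = -38 − 2 = -40 dB.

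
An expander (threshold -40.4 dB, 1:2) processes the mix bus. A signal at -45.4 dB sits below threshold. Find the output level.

The input is 5 dB below the -40.4 dB threshold.
A 1:2 expander multiplies undershoot by 2: 5 × 2 = 10 dB below threshold.
Output = -40.4 − 10 = -50.4 dB.

-50.4 dB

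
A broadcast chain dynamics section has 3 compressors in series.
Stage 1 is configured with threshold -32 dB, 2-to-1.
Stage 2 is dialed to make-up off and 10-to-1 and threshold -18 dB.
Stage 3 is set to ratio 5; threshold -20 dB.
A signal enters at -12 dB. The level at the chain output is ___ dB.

-22 dB

Stage 1: -12 dB is 20 dB over -32 dB; at 2:1 that becomes 10 dB over, giving -22 dB.
Stage 2: -22 dB is at or below the -18 dB threshold — no compression; output -22 dB.
Stage 3: -22 dB is at or below the -20 dB threshold — no compression; output -22 dB.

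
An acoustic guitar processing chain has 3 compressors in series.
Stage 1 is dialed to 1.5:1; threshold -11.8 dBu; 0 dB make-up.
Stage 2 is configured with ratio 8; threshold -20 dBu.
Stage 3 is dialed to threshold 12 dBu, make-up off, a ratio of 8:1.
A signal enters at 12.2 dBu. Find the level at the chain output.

Stage 1: 12.2 dBu is 24 dB over -11.8 dBu; at 1.5:1 that becomes 16 dB over, giving 4.2 dBu.
Stage 2: overshoot 24.2 dB → 24.2/8 = 3.025 dB → -16.975 dBu.
Stage 3: -16.975 dBu is at or below the 12 dBu threshold — no compression; output -16.975 dBu.

-16.975 dBu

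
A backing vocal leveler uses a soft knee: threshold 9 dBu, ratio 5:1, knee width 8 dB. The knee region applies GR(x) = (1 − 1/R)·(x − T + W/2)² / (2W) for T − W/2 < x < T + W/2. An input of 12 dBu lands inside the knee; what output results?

9.55 dBu

x − T + W/2 = 12 − 9 + 4 = 7.
GR = (1 − 1/5) × 7² / 16 = 0.8 × 49 / 16 = 2.45 dB.
Output = 12 − 2.45 = 9.55 dBu.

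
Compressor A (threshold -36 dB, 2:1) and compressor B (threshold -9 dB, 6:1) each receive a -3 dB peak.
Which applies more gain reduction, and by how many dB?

A: GR = 33 − 33/2 = 16.5 dB.
B: GR = 6 − 6/6 = 5 dB.
A applies 11.5 dB more gain reduction.

A, by 11.5 dB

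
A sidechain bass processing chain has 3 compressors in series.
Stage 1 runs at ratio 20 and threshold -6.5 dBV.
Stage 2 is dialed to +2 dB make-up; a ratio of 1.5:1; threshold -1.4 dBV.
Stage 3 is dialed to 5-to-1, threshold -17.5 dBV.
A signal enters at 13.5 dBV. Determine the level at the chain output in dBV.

Stage 1: 20 dB above -6.5 dBV, reduced 20:1 to 1 dB above → -5.5 dBV.
Stage 2: below threshold (-5.5 ≤ -1.4); passes unchanged; make-up brings it to -3.5 dBV.
Stage 3: overshoot 14 dB → 14/5 = 2.8 dB → -14.7 dBV.

-14.7 dBV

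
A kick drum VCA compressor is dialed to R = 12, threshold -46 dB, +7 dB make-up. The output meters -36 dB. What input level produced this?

Stripping the +7 dB make-up gives -43 dB at the gain stage.
Post-compression overshoot = -43 − (-46) = 3 dB.
Input overshoot = R × output overshoot = 36 dB → input = -46 + 36 = -10 dB.

-10 dB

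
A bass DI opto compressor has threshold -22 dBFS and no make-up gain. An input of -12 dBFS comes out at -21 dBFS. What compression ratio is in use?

10:1

Input overshoot = -12 − (-22) = 10 dB; output overshoot = -21 − (-22) = 1 dB.
Ratio = 10 / 1 = 10.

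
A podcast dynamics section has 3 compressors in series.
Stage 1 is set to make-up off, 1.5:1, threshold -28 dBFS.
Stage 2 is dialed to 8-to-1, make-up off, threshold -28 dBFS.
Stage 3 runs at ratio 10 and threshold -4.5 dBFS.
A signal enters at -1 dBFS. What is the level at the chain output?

-25.75 dBFS

Stage 1: overshoot 27 dB → 27/1.5 = 18 dB → -10 dBFS.
Stage 2: 18 dB above -28 dBFS, reduced 8:1 to 2.25 dB above → -25.75 dBFS.
Stage 3: -25.75 dBFS is at or below the -4.5 dBFS threshold — no compression; output -25.75 dBFS.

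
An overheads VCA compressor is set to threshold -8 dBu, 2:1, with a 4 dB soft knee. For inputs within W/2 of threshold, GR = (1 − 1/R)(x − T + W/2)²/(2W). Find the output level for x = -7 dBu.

x − T + W/2 = -7 − (-8) + 2 = 3.
GR = (1 − 1/2) × 3² / 8 = 0.5 × 9 / 8 = 0.5625 dB.
Output = -7 − 0.5625 = -7.5625 dBu.

-7.5625 dBu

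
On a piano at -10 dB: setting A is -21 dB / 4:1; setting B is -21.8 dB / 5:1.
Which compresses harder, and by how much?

A: GR = 11 − 11/4 = 8.25 dB.
B: GR = 11.8 − 11.8/5 = 9.44 dB.
B applies 1.19 dB more gain reduction.

B, by 1.19 dB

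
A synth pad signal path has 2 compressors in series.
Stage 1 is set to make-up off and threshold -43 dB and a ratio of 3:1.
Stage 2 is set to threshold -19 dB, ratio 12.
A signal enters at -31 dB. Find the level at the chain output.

Stage 1: overshoot 12 dB → 12/3 = 4 dB → -39 dB.
Stage 2: below threshold (-39 ≤ -19); passes unchanged; output -39 dB.

-39 dB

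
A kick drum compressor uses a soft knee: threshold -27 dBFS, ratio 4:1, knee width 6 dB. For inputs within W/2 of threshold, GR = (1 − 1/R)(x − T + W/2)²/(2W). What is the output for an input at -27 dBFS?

x − T + W/2 = -27 − (-27) + 3 = 3.
GR = (1 − 1/4) × 3² / 12 = 0.75 × 9 / 12 = 0.5625 dB.
Output = -27 − 0.5625 = -27.5625 dBFS.

-27.5625 dBFS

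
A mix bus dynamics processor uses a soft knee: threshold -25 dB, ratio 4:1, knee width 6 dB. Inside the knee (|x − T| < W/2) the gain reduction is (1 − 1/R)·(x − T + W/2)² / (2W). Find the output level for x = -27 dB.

-27.0625 dB

x − T + W/2 = -27 − (-25) + 3 = 1.
GR = (1 − 1/4) × 1² / 12 = 0.75 × 1 / 12 = 0.0625 dB.
Output = -27 − 0.0625 = -27.0625 dB.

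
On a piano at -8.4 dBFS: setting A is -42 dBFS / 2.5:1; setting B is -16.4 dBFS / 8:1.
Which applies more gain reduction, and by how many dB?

A: overshoot 33.6 dB → output overshoot 13.44 dB → GR 20.16 dB.
B: overshoot 8 dB → output overshoot 1 dB → GR 7 dB.
Difference: 13.16 dB in favour of A.

A, by 13.16 dB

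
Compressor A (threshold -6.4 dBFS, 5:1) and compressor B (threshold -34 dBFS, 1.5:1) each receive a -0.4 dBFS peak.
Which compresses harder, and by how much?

B, by 6.4 dB

A: GR = 6 − 6/5 = 4.8 dB.
B: GR = 33.6 − 33.6/1.5 = 11.2 dB.
B reduces 6.4 dB more.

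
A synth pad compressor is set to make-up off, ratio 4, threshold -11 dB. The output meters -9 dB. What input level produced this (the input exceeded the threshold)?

The compressed level sits -9 − (-11) = 2 dB over threshold.
Before 4:1 compression the overshoot was 2 × 4 = 8 dB, so input = -11 + 8 = -3 dB.

-3 dB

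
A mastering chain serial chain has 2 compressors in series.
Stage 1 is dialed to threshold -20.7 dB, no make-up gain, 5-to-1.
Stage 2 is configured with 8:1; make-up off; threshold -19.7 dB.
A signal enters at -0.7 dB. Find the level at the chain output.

Stage 1: -0.7 dB is 20 dB over -20.7 dB; at 5:1 that becomes 4 dB over, giving -16.7 dB.
Stage 2: 3 dB above -19.7 dB, reduced 8:1 to 0.375 dB above → -19.325 dB.

-19.325 dB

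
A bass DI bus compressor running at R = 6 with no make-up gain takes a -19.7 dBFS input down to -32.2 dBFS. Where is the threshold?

Let T be the threshold. Output overshoot = (input overshoot)/R, so -32.2 − T = (-19.7 − T)/6.
6·(-32.2 − T) = -19.7 − T → 5·T = -193.2 − (-19.7) = -173.5.
T = -173.5/5 = -34.7 dBFS.

-34.7 dBFS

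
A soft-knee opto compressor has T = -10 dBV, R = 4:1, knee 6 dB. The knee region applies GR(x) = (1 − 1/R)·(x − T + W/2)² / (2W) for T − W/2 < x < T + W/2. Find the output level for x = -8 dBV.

-9.5625 dBV

x − T + W/2 = -8 − (-10) + 3 = 5.
GR = (1 − 1/4) × 5² / 12 = 0.75 × 25 / 12 = 1.5625 dB.
Output = -8 − 1.5625 = -9.5625 dBV.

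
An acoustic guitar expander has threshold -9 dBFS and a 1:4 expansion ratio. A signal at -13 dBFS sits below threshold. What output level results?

-25 dBFS

The input is 4 dB below the -9 dBFS threshold.
A 1:4 expander multiplies undershoot by 4: 4 × 4 = 16 dB below threshold.
Output = -9 − 16 = -25 dBFS.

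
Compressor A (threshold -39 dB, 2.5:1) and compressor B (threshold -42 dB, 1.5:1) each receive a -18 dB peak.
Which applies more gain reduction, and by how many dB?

A, by 4.6 dB

A: 21 dB over, compressed to 8.4 dB over, so 12.6 dB of GR.
B: 24 dB over, compressed to 16 dB over, so 8 dB of GR.
A reduces 4.6 dB more.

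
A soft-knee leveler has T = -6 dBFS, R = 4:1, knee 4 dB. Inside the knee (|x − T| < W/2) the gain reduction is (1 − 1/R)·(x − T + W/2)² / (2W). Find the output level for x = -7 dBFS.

-7.09375 dBFS

x − T + W/2 = -7 − (-6) + 2 = 1.
GR = (1 − 1/4) × 1² / 8 = 0.75 × 1 / 8 = 0.09375 dB.
Output = -7 − 0.09375 = -7.09375 dBFS.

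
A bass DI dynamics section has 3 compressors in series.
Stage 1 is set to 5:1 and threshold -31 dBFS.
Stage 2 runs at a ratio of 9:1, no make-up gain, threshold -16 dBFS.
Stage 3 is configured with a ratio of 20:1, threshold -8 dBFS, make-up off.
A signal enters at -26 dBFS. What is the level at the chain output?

Stage 1: 5 dB above -31 dBFS, reduced 5:1 to 1 dB above → -30 dBFS.
Stage 2: -30 dBFS ≤ -16 dBFS, so stage 2 doesn't engage; output -30 dBFS.
Stage 3: -30 dBFS ≤ -8 dBFS, so stage 3 doesn't engage; output -30 dBFS.

-30 dBFS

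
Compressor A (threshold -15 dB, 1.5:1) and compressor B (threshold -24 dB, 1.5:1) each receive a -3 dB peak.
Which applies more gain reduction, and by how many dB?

A: overshoot 12 dB → output overshoot 8 dB → GR 4 dB.
B: overshoot 21 dB → output overshoot 14 dB → GR 7 dB.
B reduces 3 dB more.

B, by 3 dB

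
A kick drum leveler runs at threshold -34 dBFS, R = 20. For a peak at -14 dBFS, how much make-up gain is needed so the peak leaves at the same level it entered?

19 dB

The peak compresses to -34 + 20/20 = -33 dBFS.
To reach -14 dBFS requires -14 − (-33) = 19 dB of make-up.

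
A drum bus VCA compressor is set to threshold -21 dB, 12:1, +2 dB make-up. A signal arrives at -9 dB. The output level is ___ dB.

-9 dB sits 12 dB over threshold.
The 12 dB excess becomes 1 dB after 12:1 reduction.
So the level is -21 + 1 = -20 dB; make-up adds 2 dB, giving -18 dB.

-18 dB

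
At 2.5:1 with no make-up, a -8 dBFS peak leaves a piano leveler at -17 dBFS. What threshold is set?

-23 dBFS

Gain reduction = -8 − (-17) = 9 dB; output overshoot = GR / (R − 1) = 9 / 1.5 = 6 dB.
Threshold = output − output overshoot = -17 − 6 = -23 dBFS.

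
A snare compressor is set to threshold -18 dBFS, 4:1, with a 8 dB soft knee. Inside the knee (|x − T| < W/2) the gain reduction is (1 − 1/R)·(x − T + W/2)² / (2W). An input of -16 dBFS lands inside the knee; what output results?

-17.6875 dBFS

x − T + W/2 = -16 − (-18) + 4 = 6.
GR = (1 − 1/4) × 6² / 16 = 0.75 × 36 / 16 = 1.6875 dB.
Output = -16 − 1.6875 = -17.6875 dBFS.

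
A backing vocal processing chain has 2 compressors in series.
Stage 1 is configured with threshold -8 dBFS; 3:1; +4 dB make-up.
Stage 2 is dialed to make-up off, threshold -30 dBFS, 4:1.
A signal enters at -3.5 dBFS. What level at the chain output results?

-23.125 dBFS

Stage 1: 4.5 dB above -8 dBFS, reduced 3:1 to 1.5 dB above → -6.5 dBFS; +4 dB make-up → -2.5 dBFS.
Stage 2: -2.5 dBFS is 27.5 dB over -30 dBFS; at 4:1 that becomes 6.875 dB over, giving -23.125 dBFS.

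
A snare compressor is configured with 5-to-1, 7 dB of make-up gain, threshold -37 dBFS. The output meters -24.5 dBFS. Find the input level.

Remove make-up: -24.5 − 7 = -31.5 dBFS.
The compressed level sits -31.5 − (-37) = 5.5 dB over threshold.
Undo the ratio: input overshoot = 5.5 × 5 = 27.5 dB, giving input = -9.5 dBFS.

-9.5 dBFS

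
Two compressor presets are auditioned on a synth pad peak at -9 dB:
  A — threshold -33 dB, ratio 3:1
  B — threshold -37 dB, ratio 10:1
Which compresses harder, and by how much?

A: 24 dB over, compressed to 8 dB over, so 16 dB of GR.
B: 28 dB over, compressed to 2.8 dB over, so 25.2 dB of GR.
B reduces 9.2 dB more.

B, by 9.2 dB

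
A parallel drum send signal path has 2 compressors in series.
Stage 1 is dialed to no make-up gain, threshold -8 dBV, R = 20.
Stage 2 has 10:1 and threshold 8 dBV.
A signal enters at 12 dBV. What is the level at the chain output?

-7 dBV

Stage 1: 12 dBV is 20 dB over -8 dBV; at 20:1 that becomes 1 dB over, giving -7 dBV.
Stage 2: -7 dBV ≤ 8 dBV, so stage 2 doesn't engage; output -7 dBV.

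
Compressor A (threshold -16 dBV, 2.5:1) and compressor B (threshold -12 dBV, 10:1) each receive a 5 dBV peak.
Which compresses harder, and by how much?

A: overshoot 21 dB → output overshoot 8.4 dB → GR 12.6 dB.
B: overshoot 17 dB → output overshoot 1.7 dB → GR 15.3 dB.
B reduces 2.7 dB more.

B, by 2.7 dB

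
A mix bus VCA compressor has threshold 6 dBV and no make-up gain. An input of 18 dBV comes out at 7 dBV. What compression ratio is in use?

12:1

Input overshoot = 18 − 6 = 12 dB; output overshoot = 7 − 6 = 1 dB.
Ratio = 12 / 1 = 12.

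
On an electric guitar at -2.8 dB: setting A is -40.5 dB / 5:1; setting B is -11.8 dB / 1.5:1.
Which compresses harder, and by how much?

A, by 27.16 dB

A: overshoot 37.7 dB → output overshoot 7.54 dB → GR 30.16 dB.
B: overshoot 9 dB → output overshoot 6 dB → GR 3 dB.
A applies 27.16 dB more gain reduction.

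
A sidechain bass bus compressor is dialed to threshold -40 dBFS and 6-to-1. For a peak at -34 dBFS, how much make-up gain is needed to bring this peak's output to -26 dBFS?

Without make-up, output = threshold + overshoot/6 = -40 + 1 = -39 dBFS.
Gap to target: 13 dB.

13 dB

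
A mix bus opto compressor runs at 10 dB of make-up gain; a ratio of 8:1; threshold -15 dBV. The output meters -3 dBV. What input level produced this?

Before make-up, the level was -3 − 10 = -13 dBV.
Post-compression overshoot = -13 − (-15) = 2 dB.
Input overshoot = R × output overshoot = 16 dB → input = -15 + 16 = 1 dBV.

1 dBV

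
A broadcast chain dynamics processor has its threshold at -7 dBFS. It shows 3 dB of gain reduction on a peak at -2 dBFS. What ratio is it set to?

Input overshoot = -2 − (-7) = 5 dB.
Output overshoot = 5 − 3 = 2 dB.
Ratio = input overshoot / output overshoot = 5 / 2 = 2.5.

2.5:1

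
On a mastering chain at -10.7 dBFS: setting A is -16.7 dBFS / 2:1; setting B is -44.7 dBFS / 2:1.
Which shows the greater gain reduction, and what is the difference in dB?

A: overshoot 6 dB → output overshoot 3 dB → GR 3 dB.
B: overshoot 34 dB → output overshoot 17 dB → GR 17 dB.
B applies 14 dB more gain reduction.

B, by 14 dB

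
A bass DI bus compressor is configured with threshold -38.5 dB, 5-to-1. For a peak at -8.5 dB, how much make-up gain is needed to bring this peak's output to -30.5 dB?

Without make-up, output = threshold + overshoot/5 = -38.5 + 6 = -32.5 dB.
Gap to target: 2 dB.

2 dB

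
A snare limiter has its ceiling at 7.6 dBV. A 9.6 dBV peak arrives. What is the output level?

7.6 dBV

The limiter clamps the peak to its 7.6 dBV ceiling.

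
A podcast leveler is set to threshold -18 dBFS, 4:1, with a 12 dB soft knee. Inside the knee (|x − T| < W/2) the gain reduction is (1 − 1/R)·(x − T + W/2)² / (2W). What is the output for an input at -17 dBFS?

-18.53125 dBFS

x − T + W/2 = -17 − (-18) + 6 = 7.
GR = (1 − 1/4) × 7² / 24 = 0.75 × 49 / 24 = 1.53125 dB.
Output = -17 − 1.53125 = -18.53125 dBFS.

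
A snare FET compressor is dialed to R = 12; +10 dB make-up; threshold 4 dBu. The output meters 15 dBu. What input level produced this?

16 dBu

Stripping the +10 dB make-up gives 5 dBu at the gain stage.
The compressed level sits 5 − 4 = 1 dB over threshold.
Before 12:1 compression the overshoot was 1 × 12 = 12 dB, so input = 4 + 12 = 16 dBu.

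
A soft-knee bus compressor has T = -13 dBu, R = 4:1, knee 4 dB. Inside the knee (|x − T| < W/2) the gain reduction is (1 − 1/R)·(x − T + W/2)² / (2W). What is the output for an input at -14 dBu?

-14.09375 dBu

x − T + W/2 = -14 − (-13) + 2 = 1.
GR = (1 − 1/4) × 1² / 8 = 0.75 × 1 / 8 = 0.09375 dB.
Output = -14 − 0.09375 = -14.09375 dBu.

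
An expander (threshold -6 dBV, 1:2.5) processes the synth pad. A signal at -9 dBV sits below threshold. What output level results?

-13.5 dBV

Undershoot = (-6) − (-9) = 3 dB.
At 1:2.5, that expands to 7.5 dB under threshold.
Output = -6 − 7.5 = -13.5 dBV.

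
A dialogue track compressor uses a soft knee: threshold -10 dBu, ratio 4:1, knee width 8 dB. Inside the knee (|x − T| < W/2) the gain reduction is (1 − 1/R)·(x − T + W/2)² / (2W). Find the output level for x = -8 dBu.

x − T + W/2 = -8 − (-10) + 4 = 6.
GR = (1 − 1/4) × 6² / 16 = 0.75 × 36 / 16 = 1.6875 dB.
Output = -8 − 1.6875 = -9.6875 dBu.

-9.6875 dBu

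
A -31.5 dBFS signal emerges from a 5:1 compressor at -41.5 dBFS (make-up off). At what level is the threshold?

-44 dBFS

Input is 12.5 dB above T (since output overshoot × R = input overshoot: (-41.5 − T)·5 = -31.5 − T gives T = -44 dBFS).
Check: -44 + (-31.5 − (-44))/5 = -44 + 2.5 = -41.5 dBFS. ✓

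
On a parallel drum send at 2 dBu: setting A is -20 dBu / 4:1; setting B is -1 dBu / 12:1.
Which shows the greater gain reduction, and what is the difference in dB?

A: 22 dB over, compressed to 5.5 dB over, so 16.5 dB of GR.
B: 3 dB over, compressed to 0.25 dB over, so 2.75 dB of GR.
A applies 13.75 dB more gain reduction.

A, by 13.75 dB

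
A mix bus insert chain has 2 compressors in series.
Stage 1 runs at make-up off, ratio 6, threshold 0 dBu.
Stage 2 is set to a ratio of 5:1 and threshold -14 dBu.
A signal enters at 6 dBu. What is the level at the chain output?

Stage 1: 6 dBu is 6 dB over 0 dBu; at 6:1 that becomes 1 dB over, giving 1 dBu.
Stage 2: 1 dBu is 15 dB over -14 dBu; at 5:1 that becomes 3 dB over, giving -11 dBu.

-11 dBu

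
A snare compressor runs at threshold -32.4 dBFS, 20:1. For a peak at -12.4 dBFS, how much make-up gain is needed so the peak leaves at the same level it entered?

19 dB

Without make-up, output = threshold + overshoot/20 = -32.4 + 1 = -31.4 dBFS.
Gap to target: 19 dB.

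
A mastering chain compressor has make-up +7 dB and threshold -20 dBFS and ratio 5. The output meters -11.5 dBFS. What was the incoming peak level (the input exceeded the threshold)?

Before make-up, the level was -11.5 − 7 = -18.5 dBFS.
Post-compression overshoot = -18.5 − (-20) = 1.5 dB.
Input overshoot = R × output overshoot = 7.5 dB → input = -20 + 7.5 = -12.5 dBFS.

-12.5 dBFS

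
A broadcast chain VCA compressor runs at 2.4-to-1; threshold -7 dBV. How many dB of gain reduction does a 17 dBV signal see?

Overshoot = 17 − (-7) = 24 dB.
A 2.4:1 ratio leaves 10 dB of that excess.
GR = overshoot in − overshoot out = 24 − 10 = 14 dB.

14 dB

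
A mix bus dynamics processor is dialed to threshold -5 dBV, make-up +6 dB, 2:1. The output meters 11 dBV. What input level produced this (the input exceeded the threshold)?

15 dBV

Remove make-up: 11 − 6 = 5 dBV.
The compressed level sits 5 − (-5) = 10 dB over threshold.
Input overshoot = R × output overshoot = 20 dB → input = -5 + 20 = 15 dBV.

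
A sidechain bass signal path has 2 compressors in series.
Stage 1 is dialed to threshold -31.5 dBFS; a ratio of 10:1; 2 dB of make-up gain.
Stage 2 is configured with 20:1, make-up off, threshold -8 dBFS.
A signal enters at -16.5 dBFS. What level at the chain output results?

Stage 1: 15 dB above -31.5 dBFS, reduced 10:1 to 1.5 dB above → -30 dBFS; +2 dB make-up → -28 dBFS.
Stage 2: -28 dBFS is at or below the -8 dBFS threshold — no compression; output -28 dBFS.

-28 dBFS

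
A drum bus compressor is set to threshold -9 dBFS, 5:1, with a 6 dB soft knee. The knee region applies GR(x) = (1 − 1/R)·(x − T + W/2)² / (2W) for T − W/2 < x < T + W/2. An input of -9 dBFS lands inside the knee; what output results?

-9.6 dBFS

x − T + W/2 = -9 − (-9) + 3 = 3.
GR = (1 − 1/5) × 3² / 12 = 0.8 × 9 / 12 = 0.6 dB.
Output = -9 − 0.6 = -9.6 dBFS.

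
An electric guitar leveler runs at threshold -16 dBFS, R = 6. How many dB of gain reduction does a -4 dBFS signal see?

10 dB

-4 dBFS exceeds the threshold by 12 dB.
At 6:1, output sits 12/6 = 2 dB above threshold.
Gain reduction = 12 − 2 = 10 dB.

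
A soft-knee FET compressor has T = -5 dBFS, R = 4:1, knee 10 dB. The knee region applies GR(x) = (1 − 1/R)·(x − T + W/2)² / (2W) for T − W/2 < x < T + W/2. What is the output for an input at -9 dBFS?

x − T + W/2 = -9 − (-5) + 5 = 1.
GR = (1 − 1/4) × 1² / 20 = 0.75 × 1 / 20 = 0.0375 dB.
Output = -9 − 0.0375 = -9.0375 dBFS.

-9.0375 dBFS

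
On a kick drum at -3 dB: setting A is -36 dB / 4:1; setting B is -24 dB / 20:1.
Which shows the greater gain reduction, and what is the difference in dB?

A, by 4.8 dB

A: 33 dB over, compressed to 8.25 dB over, so 24.75 dB of GR.
B: 21 dB over, compressed to 1.05 dB over, so 19.95 dB of GR.
A applies 4.8 dB more gain reduction.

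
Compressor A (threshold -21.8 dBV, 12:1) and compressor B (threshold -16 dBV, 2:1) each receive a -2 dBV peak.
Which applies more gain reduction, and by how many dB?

A, by 11.15 dB

A: 19.8 dB over, compressed to 1.65 dB over, so 18.15 dB of GR.
B: 14 dB over, compressed to 7 dB over, so 7 dB of GR.
Difference: 11.15 dB in favour of A.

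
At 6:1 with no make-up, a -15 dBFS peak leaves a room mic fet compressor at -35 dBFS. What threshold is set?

-39 dBFS

Input is 24 dB above T (since output overshoot × R = input overshoot: (-35 − T)·6 = -15 − T gives T = -39 dBFS).
Check: -39 + (-15 − (-39))/6 = -39 + 4 = -35 dBFS. ✓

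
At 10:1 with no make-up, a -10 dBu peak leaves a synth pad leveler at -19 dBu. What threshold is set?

Let T be the threshold. Output overshoot = (input overshoot)/R, so -19 − T = (-10 − T)/10.
10·(-19 − T) = -10 − T → 9·T = -190 − (-10) = -180.
T = -180/9 = -20 dBu.

-20 dBu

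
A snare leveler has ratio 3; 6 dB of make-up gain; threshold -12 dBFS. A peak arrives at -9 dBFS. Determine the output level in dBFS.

-9 dBFS sits 3 dB over threshold.
The 3 dB excess becomes 1 dB after 3:1 reduction.
That puts the output at -11 dBFS; make-up adds 6 dB, giving -5 dBFS.

-5 dBFS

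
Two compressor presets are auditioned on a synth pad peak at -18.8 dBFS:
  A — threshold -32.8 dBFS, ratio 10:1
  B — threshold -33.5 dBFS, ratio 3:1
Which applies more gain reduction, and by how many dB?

A: overshoot 14 dB → output overshoot 1.4 dB → GR 12.6 dB.
B: overshoot 14.7 dB → output overshoot 4.9 dB → GR 9.8 dB.
A reduces 2.8 dB more.

A, by 2.8 dB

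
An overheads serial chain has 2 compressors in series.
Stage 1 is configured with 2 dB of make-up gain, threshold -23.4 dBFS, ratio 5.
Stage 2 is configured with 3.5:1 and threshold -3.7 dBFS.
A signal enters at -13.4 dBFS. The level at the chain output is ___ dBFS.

Stage 1: -13.4 dBFS is 10 dB over -23.4 dBFS; at 5:1 that becomes 2 dB over, giving -21.4 dBFS; +2 dB make-up → -19.4 dBFS.
Stage 2: below threshold (-19.4 ≤ -3.7); passes unchanged; output -19.4 dBFS.

-19.4 dBFS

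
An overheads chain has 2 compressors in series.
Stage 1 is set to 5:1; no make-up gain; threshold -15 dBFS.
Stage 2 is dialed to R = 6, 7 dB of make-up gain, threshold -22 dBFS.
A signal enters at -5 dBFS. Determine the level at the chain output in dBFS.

Stage 1: -5 dBFS is 10 dB over -15 dBFS; at 5:1 that becomes 2 dB over, giving -13 dBFS.
Stage 2: overshoot 9 dB → 9/6 = 1.5 dB → -20.5 dBFS; +7 dB make-up → -13.5 dBFS.

-13.5 dBFS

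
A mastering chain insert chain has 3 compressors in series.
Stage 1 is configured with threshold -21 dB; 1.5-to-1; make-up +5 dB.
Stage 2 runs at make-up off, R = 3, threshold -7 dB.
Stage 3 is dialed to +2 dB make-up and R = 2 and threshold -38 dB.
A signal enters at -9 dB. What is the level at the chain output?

Stage 1: overshoot 12 dB → 12/1.5 = 8 dB → -13 dB; +5 dB make-up → -8 dB.
Stage 2: -8 dB is at or below the -7 dB threshold — no compression; output -8 dB.
Stage 3: 30 dB above -38 dB, reduced 2:1 to 15 dB above → -23 dB; +2 dB make-up → -21 dB.

-21 dB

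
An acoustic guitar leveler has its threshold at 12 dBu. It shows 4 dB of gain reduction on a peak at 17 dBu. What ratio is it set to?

5:1

Input overshoot = 17 − 12 = 5 dB.
Output overshoot = 5 − 4 = 1 dB.
Ratio = input overshoot / output overshoot = 5 / 1 = 5.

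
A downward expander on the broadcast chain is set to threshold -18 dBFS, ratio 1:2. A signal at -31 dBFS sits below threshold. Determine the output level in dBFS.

The input is 13 dB below the -18 dBFS threshold.
A 1:2 expander multiplies undershoot by 2: 13 × 2 = 26 dB below threshold.
Output = -18 − 26 = -44 dBFS.

-44 dBFS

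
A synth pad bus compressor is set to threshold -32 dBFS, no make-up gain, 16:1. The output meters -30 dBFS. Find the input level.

That's 2 dB above the -32 dBFS threshold.
Before 16:1 compression the overshoot was 2 × 16 = 32 dB, so input = -32 + 32 = 0 dBFS.

0 dBFS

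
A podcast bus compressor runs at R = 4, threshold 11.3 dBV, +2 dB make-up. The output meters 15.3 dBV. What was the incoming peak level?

19.3 dBV

Remove make-up: 15.3 − 2 = 13.3 dBV.
Post-compression overshoot = 13.3 − 11.3 = 2 dB.
Input overshoot = R × output overshoot = 8 dB → input = 11.3 + 8 = 19.3 dBV.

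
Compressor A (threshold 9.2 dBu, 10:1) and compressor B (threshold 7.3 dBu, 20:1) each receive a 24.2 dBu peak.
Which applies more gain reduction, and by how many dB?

B, by 2.555 dB

A: overshoot 15 dB → output overshoot 1.5 dB → GR 13.5 dB.
B: overshoot 16.9 dB → output overshoot 0.845 dB → GR 16.055 dB.
B applies 2.555 dB more gain reduction.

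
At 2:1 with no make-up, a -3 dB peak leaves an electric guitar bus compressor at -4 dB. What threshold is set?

-5 dB

Input is 2 dB above T (since output overshoot × R = input overshoot: (-4 − T)·2 = -3 − T gives T = -5 dB).
Check: -5 + (-3 − (-5))/2 = -5 + 1 = -4 dB. ✓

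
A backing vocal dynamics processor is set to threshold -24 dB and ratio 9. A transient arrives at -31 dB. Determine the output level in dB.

-31 dB

-31 dB is 7 dB below the -24 dB threshold, so no gain reduction is applied.
Output = input = -31 dB.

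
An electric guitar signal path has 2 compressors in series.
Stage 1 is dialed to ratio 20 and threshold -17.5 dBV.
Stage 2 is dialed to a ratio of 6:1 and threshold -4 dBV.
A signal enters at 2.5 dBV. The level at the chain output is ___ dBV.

Stage 1: 20 dB above -17.5 dBV, reduced 20:1 to 1 dB above → -16.5 dBV.
Stage 2: -16.5 dBV ≤ -4 dBV, so stage 2 doesn't engage; output -16.5 dBV.

-16.5 dBV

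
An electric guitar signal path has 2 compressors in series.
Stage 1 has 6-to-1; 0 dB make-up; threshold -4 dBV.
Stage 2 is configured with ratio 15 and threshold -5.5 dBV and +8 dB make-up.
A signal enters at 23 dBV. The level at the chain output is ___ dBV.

2.9 dBV

Stage 1: 23 dBV is 27 dB over -4 dBV; at 6:1 that becomes 4.5 dB over, giving 0.5 dBV.
Stage 2: 6 dB above -5.5 dBV, reduced 15:1 to 0.4 dB above → -5.1 dBV; +8 dB make-up → 2.9 dBV.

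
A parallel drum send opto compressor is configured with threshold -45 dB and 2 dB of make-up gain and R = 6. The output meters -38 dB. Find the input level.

-15 dB

Stripping the +2 dB make-up gives -40 dB at the gain stage.
That's 5 dB above the -45 dB threshold.
Before 6:1 compression the overshoot was 5 × 6 = 30 dB, so input = -45 + 30 = -15 dB.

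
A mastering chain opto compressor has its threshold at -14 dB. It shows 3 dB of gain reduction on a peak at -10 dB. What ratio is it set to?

Input overshoot = -10 − (-14) = 4 dB.
Output overshoot = 4 − 3 = 1 dB.
Ratio = input overshoot / output overshoot = 4 / 1 = 4.

4:1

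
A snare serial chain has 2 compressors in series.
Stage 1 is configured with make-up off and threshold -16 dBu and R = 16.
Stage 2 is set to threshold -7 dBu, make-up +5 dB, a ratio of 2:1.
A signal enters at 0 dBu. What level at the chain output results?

Stage 1: 0 dBu is 16 dB over -16 dBu; at 16:1 that becomes 1 dB over, giving -15 dBu.
Stage 2: -15 dBu is at or below the -7 dBu threshold — no compression; make-up brings it to -10 dBu.

-10 dBu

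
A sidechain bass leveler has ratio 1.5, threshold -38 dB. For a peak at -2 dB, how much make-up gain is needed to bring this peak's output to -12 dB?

2 dB

Without make-up, output = threshold + overshoot/1.5 = -38 + 24 = -14 dB.
Gap to target: 2 dB.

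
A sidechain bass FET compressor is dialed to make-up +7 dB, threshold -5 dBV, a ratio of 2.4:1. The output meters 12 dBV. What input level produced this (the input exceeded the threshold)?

Stripping the +7 dB make-up gives 5 dBV at the gain stage.
That's 10 dB above the -5 dBV threshold.
Undo the ratio: input overshoot = 10 × 2.4 = 24 dB, giving input = 19 dBV.

19 dBV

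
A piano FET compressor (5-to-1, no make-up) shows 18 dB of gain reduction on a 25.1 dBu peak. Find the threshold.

2.6 dBu

Input is 22.5 dB above T (since output overshoot × R = input overshoot: (7.1 − T)·5 = 25.1 − T gives T = 2.6 dBu).
Check: 2.6 + (25.1 − 2.6)/5 = 2.6 + 4.5 = 7.1 dBu. ✓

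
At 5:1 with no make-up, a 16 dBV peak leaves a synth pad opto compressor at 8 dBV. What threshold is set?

6 dBV

Gain reduction = 16 − 8 = 8 dB; output overshoot = GR / (R − 1) = 8 / 4 = 2 dB.
Threshold = output − output overshoot = 8 − 2 = 6 dBV.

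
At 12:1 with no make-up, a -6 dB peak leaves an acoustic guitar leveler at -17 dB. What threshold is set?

-18 dB

Let T be the threshold. Output overshoot = (input overshoot)/R, so -17 − T = (-6 − T)/12.
12·(-17 − T) = -6 − T → 11·T = -204 − (-6) = -198.
T = -198/11 = -18 dB.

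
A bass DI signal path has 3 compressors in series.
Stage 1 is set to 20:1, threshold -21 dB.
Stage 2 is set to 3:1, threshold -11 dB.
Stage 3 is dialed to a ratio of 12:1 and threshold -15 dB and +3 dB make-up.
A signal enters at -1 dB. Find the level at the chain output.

Stage 1: -1 dB is 20 dB over -21 dB; at 20:1 that becomes 1 dB over, giving -20 dB.
Stage 2: below threshold (-20 ≤ -11); passes unchanged; output -20 dB.
Stage 3: -20 dB is at or below the -15 dB threshold — no compression; make-up brings it to -17 dB.

-17 dB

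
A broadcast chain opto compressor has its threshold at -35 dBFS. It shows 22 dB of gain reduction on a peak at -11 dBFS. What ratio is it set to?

Input overshoot = -11 − (-35) = 24 dB.
Output overshoot = 24 − 22 = 2 dB.
Ratio = input overshoot / output overshoot = 24 / 2 = 12.

12:1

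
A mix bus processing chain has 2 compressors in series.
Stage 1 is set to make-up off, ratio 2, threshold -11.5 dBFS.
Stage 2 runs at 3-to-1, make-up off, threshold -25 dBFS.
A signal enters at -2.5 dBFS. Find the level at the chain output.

Stage 1: 9 dB above -11.5 dBFS, reduced 2:1 to 4.5 dB above → -7 dBFS.
Stage 2: overshoot 18 dB → 18/3 = 6 dB → -19 dBFS.

-19 dBFS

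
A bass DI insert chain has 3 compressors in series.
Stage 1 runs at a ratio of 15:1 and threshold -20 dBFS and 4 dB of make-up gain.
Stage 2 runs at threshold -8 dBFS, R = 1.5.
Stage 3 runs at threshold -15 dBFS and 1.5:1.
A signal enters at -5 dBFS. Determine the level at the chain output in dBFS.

-15 dBFS

Stage 1: overshoot 15 dB → 15/15 = 1 dB → -19 dBFS; +4 dB make-up → -15 dBFS.
Stage 2: below threshold (-15 ≤ -8); passes unchanged; output -15 dBFS.
Stage 3: -15 dBFS is at or below the -15 dBFS threshold — no compression; output -15 dBFS.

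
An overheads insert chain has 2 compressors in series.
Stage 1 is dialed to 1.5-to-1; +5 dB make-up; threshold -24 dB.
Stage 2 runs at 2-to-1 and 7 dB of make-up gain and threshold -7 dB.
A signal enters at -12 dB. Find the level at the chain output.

-4 dB

Stage 1: -12 dB is 12 dB over -24 dB; at 1.5:1 that becomes 8 dB over, giving -16 dB; +5 dB make-up → -11 dB.
Stage 2: -11 dB is at or below the -7 dB threshold — no compression; make-up brings it to -4 dB.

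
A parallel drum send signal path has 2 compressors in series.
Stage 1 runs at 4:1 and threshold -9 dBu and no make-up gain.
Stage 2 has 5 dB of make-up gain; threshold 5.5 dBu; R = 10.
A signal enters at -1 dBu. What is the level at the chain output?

Stage 1: overshoot 8 dB → 8/4 = 2 dB → -7 dBu.
Stage 2: -7 dBu ≤ 5.5 dBu, so stage 2 doesn't engage; make-up brings it to -2 dBu.

-2 dBu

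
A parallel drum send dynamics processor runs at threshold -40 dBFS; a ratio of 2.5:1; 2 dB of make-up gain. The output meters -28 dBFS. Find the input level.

-15 dBFS

Remove make-up: -28 − 2 = -30 dBFS.
Post-compression overshoot = -30 − (-40) = 10 dB.
Before 2.5:1 compression the overshoot was 10 × 2.5 = 25 dB, so input = -40 + 25 = -15 dBFS.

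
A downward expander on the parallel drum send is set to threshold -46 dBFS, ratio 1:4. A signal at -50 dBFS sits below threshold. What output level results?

-62 dBFS

The input is 4 dB below the -46 dBFS threshold.
A 1:4 expander multiplies undershoot by 4: 4 × 4 = 16 dB below threshold.
Output = -46 − 16 = -62 dBFS.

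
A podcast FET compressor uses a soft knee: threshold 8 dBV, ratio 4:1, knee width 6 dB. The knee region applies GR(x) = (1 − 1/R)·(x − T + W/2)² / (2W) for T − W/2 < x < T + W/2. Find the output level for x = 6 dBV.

5.9375 dBV

x − T + W/2 = 6 − 8 + 3 = 1.
GR = (1 − 1/4) × 1² / 12 = 0.75 × 1 / 12 = 0.0625 dB.
Output = 6 − 0.0625 = 5.9375 dBV.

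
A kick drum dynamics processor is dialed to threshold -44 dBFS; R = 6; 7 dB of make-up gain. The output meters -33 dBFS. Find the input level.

Stripping the +7 dB make-up gives -40 dBFS at the gain stage.
That's 4 dB above the -44 dBFS threshold.
Input overshoot = R × output overshoot = 24 dB → input = -44 + 24 = -20 dBFS.

-20 dBFS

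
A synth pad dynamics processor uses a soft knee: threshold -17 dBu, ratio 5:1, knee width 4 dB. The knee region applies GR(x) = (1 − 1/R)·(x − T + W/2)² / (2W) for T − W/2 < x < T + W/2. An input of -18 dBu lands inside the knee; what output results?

x − T + W/2 = -18 − (-17) + 2 = 1.
GR = (1 − 1/5) × 1² / 8 = 0.8 × 1 / 8 = 0.1 dB.
Output = -18 − 0.1 = -18.1 dBu.

-18.1 dBu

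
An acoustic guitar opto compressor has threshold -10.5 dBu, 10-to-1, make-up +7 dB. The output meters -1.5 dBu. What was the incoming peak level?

9.5 dBu

Before make-up, the level was -1.5 − 7 = -8.5 dBu.
Post-compression overshoot = -8.5 − (-10.5) = 2 dB.
Before 10:1 compression the overshoot was 2 × 10 = 20 dB, so input = -10.5 + 20 = 9.5 dBu.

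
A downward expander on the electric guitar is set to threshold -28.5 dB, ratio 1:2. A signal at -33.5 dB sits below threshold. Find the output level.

-38.5 dB

Below threshold, a 1:2 expander applies gain = (2−1)×(T − x) of attenuation.
(2−1) × 5 = 5 dB, so output = -33.5 − 5 = -38.5 dB.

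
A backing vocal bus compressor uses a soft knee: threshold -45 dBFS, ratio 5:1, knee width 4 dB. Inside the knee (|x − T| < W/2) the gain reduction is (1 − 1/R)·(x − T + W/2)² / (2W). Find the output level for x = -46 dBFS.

x − T + W/2 = -46 − (-45) + 2 = 1.
GR = (1 − 1/5) × 1² / 8 = 0.8 × 1 / 8 = 0.1 dB.
Output = -46 − 0.1 = -46.1 dBFS.

-46.1 dBFS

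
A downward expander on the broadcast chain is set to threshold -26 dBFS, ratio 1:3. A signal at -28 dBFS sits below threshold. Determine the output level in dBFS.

-32 dBFS

Undershoot = (-26) − (-28) = 2 dB.
At 1:3, that expands to 6 dB under threshold.
Output = -26 − 6 = -32 dBFS.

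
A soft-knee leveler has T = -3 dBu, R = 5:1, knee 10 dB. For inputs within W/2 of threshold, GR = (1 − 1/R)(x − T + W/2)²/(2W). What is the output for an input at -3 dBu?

x − T + W/2 = -3 − (-3) + 5 = 5.
GR = (1 − 1/5) × 5² / 20 = 0.8 × 25 / 20 = 1 dB.
Output = -3 − 1 = -4 dBu.

-4 dBu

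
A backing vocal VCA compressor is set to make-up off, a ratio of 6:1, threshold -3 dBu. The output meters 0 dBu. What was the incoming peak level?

15 dBu

The compressed level sits 0 − (-3) = 3 dB over threshold.
Input overshoot = R × output overshoot = 18 dB → input = -3 + 18 = 15 dBu.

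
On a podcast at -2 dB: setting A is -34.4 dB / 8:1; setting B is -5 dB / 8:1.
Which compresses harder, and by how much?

A, by 25.725 dB

A: overshoot 32.4 dB → output overshoot 4.05 dB → GR 28.35 dB.
B: overshoot 3 dB → output overshoot 0.375 dB → GR 2.625 dB.
A applies 25.725 dB more gain reduction.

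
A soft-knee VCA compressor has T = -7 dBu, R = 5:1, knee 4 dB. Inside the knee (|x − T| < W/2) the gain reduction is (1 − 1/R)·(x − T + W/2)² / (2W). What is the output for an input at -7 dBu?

x − T + W/2 = -7 − (-7) + 2 = 2.
GR = (1 − 1/5) × 2² / 8 = 0.8 × 4 / 8 = 0.4 dB.
Output = -7 − 0.4 = -7.4 dBu.

-7.4 dBu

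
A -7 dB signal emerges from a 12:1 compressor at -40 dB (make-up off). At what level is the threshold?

Let T be the threshold. Output overshoot = (input overshoot)/R, so -40 − T = (-7 − T)/12.
12·(-40 − T) = -7 − T → 11·T = -480 − (-7) = -473.
T = -473/11 = -43 dB.

-43 dB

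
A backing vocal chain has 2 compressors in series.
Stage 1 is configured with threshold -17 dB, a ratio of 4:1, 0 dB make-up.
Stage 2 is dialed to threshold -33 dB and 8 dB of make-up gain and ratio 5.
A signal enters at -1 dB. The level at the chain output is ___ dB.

-21 dB

Stage 1: -1 dB is 16 dB over -17 dB; at 4:1 that becomes 4 dB over, giving -13 dB.
Stage 2: -13 dB is 20 dB over -33 dB; at 5:1 that becomes 4 dB over, giving -29 dB; +8 dB make-up → -21 dB.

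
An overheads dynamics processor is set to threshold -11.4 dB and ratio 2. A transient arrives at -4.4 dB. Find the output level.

The input is 7 dB above the -11.4 dB threshold.
At 2:1 the overshoot is divided by 2, leaving 3.5 dB above threshold.
Output = -11.4 + 3.5 = -7.9 dB.

-7.9 dB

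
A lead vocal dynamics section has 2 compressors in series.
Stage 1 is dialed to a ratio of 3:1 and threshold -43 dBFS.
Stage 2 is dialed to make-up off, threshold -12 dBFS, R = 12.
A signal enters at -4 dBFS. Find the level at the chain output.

-30 dBFS

Stage 1: -4 dBFS is 39 dB over -43 dBFS; at 3:1 that becomes 13 dB over, giving -30 dBFS.
Stage 2: below threshold (-30 ≤ -12); passes unchanged; output -30 dBFS.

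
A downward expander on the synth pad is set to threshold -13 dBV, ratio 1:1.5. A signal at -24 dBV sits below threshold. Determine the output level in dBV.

-29.5 dBV

Undershoot = (-13) − (-24) = 11 dB.
At 1:1.5, that expands to 16.5 dB under threshold.
Output = -13 − 16.5 = -29.5 dBV.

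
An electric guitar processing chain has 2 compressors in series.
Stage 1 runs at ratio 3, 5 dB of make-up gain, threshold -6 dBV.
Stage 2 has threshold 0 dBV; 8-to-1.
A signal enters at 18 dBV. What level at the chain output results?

Stage 1: overshoot 24 dB → 24/3 = 8 dB → 2 dBV; +5 dB make-up → 7 dBV.
Stage 2: overshoot 7 dB → 7/8 = 0.875 dB → 0.875 dBV.

0.875 dBV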